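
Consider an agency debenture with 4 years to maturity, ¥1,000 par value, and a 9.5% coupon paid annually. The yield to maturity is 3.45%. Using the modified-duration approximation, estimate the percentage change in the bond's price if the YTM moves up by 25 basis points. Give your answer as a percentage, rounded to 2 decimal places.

Periodic yield y = 0.0345. Modified duration first:
  t   CF        PV=CF/(1+0.0345)^t    t·PV
  1        95.00        91.8318        91.8318
  2        95.00        88.7693       177.5385
  3        95.00        85.8089       257.4266
  4     1,095.00       956.0754     3,824.3016
  Σ                  1,222.4853     4,351.0985
P = 1,222.4853; D_Mac = 3.55922 yrs; D_mod = 3.55922/(1+0.0345) = 3.44053 yrs.
ΔP/P ≈ -D_mod · Δy = -3.44053 × (+0.0025) = -0.008601 = -0.8601%.

-0.86%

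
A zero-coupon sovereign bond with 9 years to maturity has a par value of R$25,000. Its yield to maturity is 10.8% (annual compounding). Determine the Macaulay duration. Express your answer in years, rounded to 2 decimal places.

A zero-coupon bond has a single cash flow at maturity, so its Macaulay duration equals its maturity: 9 years.

9.00 years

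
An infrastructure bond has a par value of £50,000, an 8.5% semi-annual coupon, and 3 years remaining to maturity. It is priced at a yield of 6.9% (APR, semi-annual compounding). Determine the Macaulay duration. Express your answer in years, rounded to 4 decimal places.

2.7173 years

Periodic yield y = 0.0345. Discount each cash flow and weight by its period:
  t   CF        PV=CF/(1+0.0345)^t    t·PV
  1     2,125.00     2,054.1324     2,054.1324
  2     2,125.00     1,985.6283     3,971.2565
  3     2,125.00     1,919.4087     5,758.2260
  4     2,125.00     1,855.3974     7,421.5898
  5     2,125.00     1,793.5210     8,967.6049
  6    52,125.00    42,526.8385   255,161.0310
  Σ                 52,134.9263   283,333.8406
Price P = Σ PV = 52,134.9263.
Macaulay duration = Σ(t·PV) / P = 283,333.8406 / 52,134.9263 = 5.43463 half-year periods.
In years: 5.43463 / 2 = 2.71731 years.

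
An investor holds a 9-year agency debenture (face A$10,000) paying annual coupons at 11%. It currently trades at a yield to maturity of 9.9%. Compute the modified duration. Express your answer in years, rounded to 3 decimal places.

Periodic yield y = 0.099. First find Macaulay duration:
  t   CF        PV=CF/(1+0.099)^t    t·PV
  1     1,100.00     1,000.9099     1,000.9099
  2     1,100.00       910.7461     1,821.4921
  3     1,100.00       828.7043     2,486.1130
  4     1,100.00       754.0531     3,016.2123
  5     1,100.00       686.1265     3,430.6327
  6     1,100.00       624.3190     3,745.9138
  7     1,100.00       568.0791     3,976.5539
  8     1,100.00       516.9055     4,135.2439
  9    11,100.00     4,746.1750    42,715.5750
  Σ                 10,636.0185    66,328.6467
P = 10,636.0185; Macaulay duration = 66,328.6467 / 10,636.0185 = 6.23623 years.
Modified duration = D_Mac / (1 + y) = 6.23623 / 1.099 = 5.67446 years.

5.674 years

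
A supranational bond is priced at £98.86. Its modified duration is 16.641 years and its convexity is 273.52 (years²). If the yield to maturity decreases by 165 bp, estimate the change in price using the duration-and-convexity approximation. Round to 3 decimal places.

+£30.825

Duration effect: -D_mod·Δy = -16.641 × (-0.0165) = +0.2745765
Convexity effect: ½·C·(Δy)² = 0.5 × 273.52 × (-0.0165)² = +0.03723291
ΔP/P ≈ +0.2745765 + 0.03723291 = +0.31180941
ΔP ≈ 98.86 × (+0.31180941) = +30.8254782726.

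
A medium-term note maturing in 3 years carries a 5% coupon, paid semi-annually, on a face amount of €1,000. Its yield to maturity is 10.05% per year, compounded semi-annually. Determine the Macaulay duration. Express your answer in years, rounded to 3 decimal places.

2.808 years

Periodic yield y = 0.05025. Discount each cash flow and weight by its period:
  t   CF        PV=CF/(1+0.05025)^t    t·PV
  1        25.00        23.8039        23.8039
  2        25.00        22.6649        45.3299
  3        25.00        21.5805        64.7416
  4        25.00        20.5480        82.1919
  5        25.00        19.5649        97.8243
  6     1,025.00       763.7790     4,582.6741
  Σ                    871.9412     4,896.5656
Price P = Σ PV = 871.9412.
Macaulay duration = Σ(t·PV) / P = 4,896.5656 / 871.9412 = 5.61571 half-year periods.
In years: 5.61571 / 2 = 2.80785 years.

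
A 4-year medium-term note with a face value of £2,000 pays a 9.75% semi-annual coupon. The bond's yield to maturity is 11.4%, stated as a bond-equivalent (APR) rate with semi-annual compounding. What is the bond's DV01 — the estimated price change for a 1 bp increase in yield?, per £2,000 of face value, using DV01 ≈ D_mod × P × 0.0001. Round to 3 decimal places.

£0.608

Periodic yield y = 0.057.
  t   CF        PV=CF/(1+0.057)^t    t·PV
  1        97.50        92.2422        92.2422
  2        97.50        87.2679       174.5358
  3        97.50        82.5619       247.6857
  4        97.50        78.1096       312.4386
  5        97.50        73.8975       369.4874
  6        97.50        69.9125       419.4749
  7        97.50        66.1424       462.9965
  8     2,097.50     1,346.1767    10,769.4136
  Σ                  1,896.3107    12,848.2748
P = 1,896.3107; D_Mac = 6.77541 half-year periods = 3.38770 yrs; D_mod = 3.20502 yrs.
DV01 ≈ 3.20502 × 1,896.3107 × 0.0001 = 0.607771.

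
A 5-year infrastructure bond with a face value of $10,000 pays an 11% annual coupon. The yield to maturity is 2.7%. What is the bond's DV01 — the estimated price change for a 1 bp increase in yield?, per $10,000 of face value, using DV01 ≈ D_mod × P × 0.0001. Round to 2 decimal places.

Periodic yield y = 0.027.
  t   CF        PV=CF/(1+0.027)^t    t·PV
  1     1,100.00     1,071.0808     1,071.0808
  2     1,100.00     1,042.9219     2,085.8439
  3     1,100.00     1,015.5033     3,046.5100
  4     1,100.00       988.8056     3,955.2223
  5    11,100.00     9,715.6254    48,578.1269
  Σ                 13,833.9370    58,736.7839
P = 13,833.9370; D_Mac = 4.24585 yrs; D_mod = 4.13422 yrs.
DV01 ≈ 4.13422 × 13,833.9370 × 0.0001 = 5.719258.

$5.72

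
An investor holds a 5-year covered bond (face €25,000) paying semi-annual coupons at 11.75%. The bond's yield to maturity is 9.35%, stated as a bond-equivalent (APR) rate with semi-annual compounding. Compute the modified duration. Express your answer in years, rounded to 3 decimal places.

3.796 years

Periodic yield y = 0.04675. First find Macaulay duration:
  t   CF        PV=CF/(1+0.04675)^t    t·PV
  1     1,468.75     1,403.1526     1,403.1526
  2     1,468.75     1,340.4849     2,680.9699
  3     1,468.75     1,280.6161     3,841.8484
  4     1,468.75     1,223.4212     4,893.6848
  5     1,468.75     1,168.7807     5,843.9035
  6     1,468.75     1,116.5806     6,699.4834
  7     1,468.75     1,066.7118     7,466.9825
  8     1,468.75     1,019.0702     8,152.5620
  9     1,468.75       973.5565     8,762.0084
  10   26,468.75    16,761.1471   167,611.4705
  Σ                 27,353.5217   217,356.0660
P = 27,353.5217; Macaulay duration = 217,356.0660 / 27,353.5217 = 7.94618 half-year periods = 3.97309 years.
Modified duration = D_Mac / (1 + y) = 3.97309 / 1.04675 = 3.79564 years.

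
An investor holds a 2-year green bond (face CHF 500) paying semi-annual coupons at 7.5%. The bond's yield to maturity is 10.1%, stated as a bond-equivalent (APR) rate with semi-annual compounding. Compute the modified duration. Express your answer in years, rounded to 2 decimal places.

Periodic yield y = 0.0505. First find Macaulay duration:
  t   CF        PV=CF/(1+0.0505)^t    t·PV
  1        18.75        17.8486        17.8486
  2        18.75        16.9906        33.9812
  3        18.75        16.1738        48.5215
  4       518.75       425.9650     1,703.8599
  Σ                    476.9781     1,804.2113
P = 476.9781; Macaulay duration = 1,804.2113 / 476.9781 = 3.78259 half-year periods = 1.89129 years.
Modified duration = D_Mac / (1 + y) = 1.89129 / 1.0505 = 1.80037 years.

1.80 years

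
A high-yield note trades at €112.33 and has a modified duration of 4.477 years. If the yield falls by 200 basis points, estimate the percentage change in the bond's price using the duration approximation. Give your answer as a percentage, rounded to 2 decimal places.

Duration approximation: ΔP/P ≈ -D_mod · Δy = -4.477 × (-0.02) = +0.089540.
As a percentage: +8.9540%.

+8.95%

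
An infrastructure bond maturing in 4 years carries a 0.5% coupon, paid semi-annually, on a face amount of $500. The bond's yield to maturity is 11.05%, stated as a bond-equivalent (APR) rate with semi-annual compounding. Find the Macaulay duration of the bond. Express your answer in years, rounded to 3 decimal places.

3.955 years

Periodic yield y = 0.05525. Discount each cash flow and weight by its period:
  t   CF        PV=CF/(1+0.05525)^t    t·PV
  1         1.25         1.1846         1.1846
  2         1.25         1.1225         2.2451
  3         1.25         1.0638         3.1913
  4         1.25         1.0081         4.0323
  5         1.25         0.9553         4.7764
  6         1.25         0.9053         5.4316
  7         1.25         0.8579         6.0051
  8       501.25       325.9954     2,607.9634
  Σ                    333.0928     2,634.8297
Price P = Σ PV = 333.0928.
Macaulay duration = Σ(t·PV) / P = 2,634.8297 / 333.0928 = 7.91020 half-year periods.
In years: 7.91020 / 2 = 3.95510 years.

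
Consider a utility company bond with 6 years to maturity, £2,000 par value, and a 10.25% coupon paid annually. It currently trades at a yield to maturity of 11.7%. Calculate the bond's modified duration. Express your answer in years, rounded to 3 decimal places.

Periodic yield y = 0.117. First find Macaulay duration:
  t   CF        PV=CF/(1+0.117)^t    t·PV
  1       205.00       183.5273       183.5273
  2       205.00       164.3038       328.6075
  3       205.00       147.0938       441.2814
  4       205.00       131.6865       526.7459
  5       205.00       117.8930       589.4650
  6     2,205.00     1,135.2449     6,811.4693
  Σ                  1,879.7492     8,881.0964
P = 1,879.7492; Macaulay duration = 8,881.0964 / 1,879.7492 = 4.72462 years.
Modified duration = D_Mac / (1 + y) = 4.72462 / 1.117 = 4.22974 years.

4.230 years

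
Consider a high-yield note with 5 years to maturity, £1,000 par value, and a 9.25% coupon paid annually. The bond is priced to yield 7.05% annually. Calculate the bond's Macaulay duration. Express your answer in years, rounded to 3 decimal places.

4.258 years

Periodic yield y = 0.0705. Discount each cash flow and weight by its year:
  t   CF        PV=CF/(1+0.0705)^t    t·PV
  1        92.50        86.4082        86.4082
  2        92.50        80.7176       161.4353
  3        92.50        75.4018       226.2054
  4        92.50        70.4361       281.7442
  5     1,092.50       777.1200     3,885.6000
  Σ                  1,090.0837     4,641.3931
Price P = Σ PV = 1,090.0837.
Macaulay duration = Σ(t·PV) / P = 4,641.3931 / 1,090.0837 = 4.25783 years.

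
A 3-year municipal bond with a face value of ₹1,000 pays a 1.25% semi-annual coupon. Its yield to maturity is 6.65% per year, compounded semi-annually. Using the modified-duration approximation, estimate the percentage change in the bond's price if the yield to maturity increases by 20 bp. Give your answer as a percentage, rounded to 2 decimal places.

Periodic yield y = 0.03325. Modified duration first:
  t   CF        PV=CF/(1+0.03325)^t    t·PV
  1         6.25         6.0489         6.0489
  2         6.25         5.8542        11.7084
  3         6.25         5.6658        16.9975
  4         6.25         5.4835        21.9340
  5         6.25         5.3070        26.5352
  6     1,006.25       826.9389     4,961.6333
  Σ                    855.2984     5,044.8573
P = 855.2984; D_Mac = 5.89836 half-year periods = 2.94918 yrs; D_mod = 2.94918/(1+0.03325) = 2.85428 yrs.
ΔP/P ≈ -D_mod · Δy = -2.85428 × (+0.002) = -0.005709 = -0.5709%.

-0.57%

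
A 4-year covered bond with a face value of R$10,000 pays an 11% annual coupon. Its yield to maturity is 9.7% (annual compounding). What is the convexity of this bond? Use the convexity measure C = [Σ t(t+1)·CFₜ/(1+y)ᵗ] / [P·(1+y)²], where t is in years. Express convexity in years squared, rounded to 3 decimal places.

With y = 0.097:
  t   CF        PV=CF/(1+0.097)^t    t·PV        t(t+1)·PV
  1     1,100.00     1,002.7347     1,002.7347       2,005.4695
  2     1,100.00       914.0699     1,828.1399       5,484.4197
  3     1,100.00       833.2452     2,499.7355       9,998.9420
  4    11,100.00     7,664.7231    30,658.8923     153,294.4615
  Σ                 10,414.7729    35,989.5024     170,783.2926
P = 10,414.7729.
Convexity = Σ t(t+1)·PV / [P·(1+y)²] = 170,783.2926 / (10,414.7729 × 1.203409) = 13.62644.

13.626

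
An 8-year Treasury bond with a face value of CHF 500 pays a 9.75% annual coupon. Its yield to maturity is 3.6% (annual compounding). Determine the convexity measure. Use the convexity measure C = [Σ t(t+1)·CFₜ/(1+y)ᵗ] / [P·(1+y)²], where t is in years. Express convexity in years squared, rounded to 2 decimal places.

With y = 0.036:
  t   CF        PV=CF/(1+0.036)^t    t·PV        t(t+1)·PV
  1        48.75        47.0560        47.0560          94.1120
  2        48.75        45.4208        90.8417         272.5250
  3        48.75        43.8425       131.5275         526.1101
  4        48.75        42.3190       169.2761         846.3804
  5        48.75        40.8485       204.2424       1,225.4542
  6        48.75        39.4290       236.5742       1,656.0192
  7        48.75        38.0589       266.4124       2,131.2989
  8       548.75       413.5200     3,308.1598      29,773.4380
  Σ                    710.4947     4,454.0899      36,525.3378
P = 710.4947.
Convexity = Σ t(t+1)·PV / [P·(1+y)²] = 36,525.3378 / (710.4947 × 1.073296) = 47.89761.

47.90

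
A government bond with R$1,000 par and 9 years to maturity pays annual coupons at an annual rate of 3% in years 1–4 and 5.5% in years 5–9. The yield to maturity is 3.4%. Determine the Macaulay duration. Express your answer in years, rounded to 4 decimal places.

7.9023 years

Periodic yield y = 0.034. Discount each cash flow and weight by its year:
  t   CF        PV=CF/(1+0.034)^t    t·PV
  1        30.00        29.0135        29.0135
  2        30.00        28.0595        56.1190
  3        30.00        27.1369        81.4106
  4        30.00        26.2445       104.9782
  5        55.00        46.5329       232.6644
  6        55.00        45.0028       270.0168
  7        55.00        43.5230       304.6611
  8        55.00        42.0919       336.7351
  9     1,055.00       780.8500     7,027.6499
  Σ                  1,068.4550     8,443.2486
Price P = Σ PV = 1,068.4550.
Macaulay duration = Σ(t·PV) / P = 8,443.2486 / 1,068.4550 = 7.90230 years.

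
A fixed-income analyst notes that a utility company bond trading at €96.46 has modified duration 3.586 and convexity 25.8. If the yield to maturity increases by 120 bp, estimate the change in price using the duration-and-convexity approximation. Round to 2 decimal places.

Duration effect: -D_mod·Δy = -3.586 × (+0.012) = -0.043032
Convexity effect: ½·C·(Δy)² = 0.5 × 25.8 × (0.012)² = +0.0018576
ΔP/P ≈ -0.043032 + 0.0018576 = -0.0411744
ΔP ≈ 96.46 × (-0.0411744) = -3.971682624.

-€3.97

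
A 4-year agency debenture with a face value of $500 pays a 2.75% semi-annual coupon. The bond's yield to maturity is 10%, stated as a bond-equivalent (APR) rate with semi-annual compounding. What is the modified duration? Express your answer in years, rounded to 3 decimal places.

3.602 years

Periodic yield y = 0.05. First find Macaulay duration:
  t   CF        PV=CF/(1+0.05)^t    t·PV
  1        6.875         6.5476         6.5476
  2        6.875         6.2358        12.4717
  3        6.875         5.9389        17.8167
  4        6.875         5.6561        22.6243
  5        6.875         5.3867        26.9337
  6        6.875         5.1302        30.7814
  7        6.875         4.8859        34.2015
  8      506.875       343.0730     2,744.5836
  Σ                    382.8543     2,895.9605
P = 382.8543; Macaulay duration = 2,895.9605 / 382.8543 = 7.56413 half-year periods = 3.78207 years.
Modified duration = D_Mac / (1 + y) = 3.78207 / 1.05 = 3.60197 years.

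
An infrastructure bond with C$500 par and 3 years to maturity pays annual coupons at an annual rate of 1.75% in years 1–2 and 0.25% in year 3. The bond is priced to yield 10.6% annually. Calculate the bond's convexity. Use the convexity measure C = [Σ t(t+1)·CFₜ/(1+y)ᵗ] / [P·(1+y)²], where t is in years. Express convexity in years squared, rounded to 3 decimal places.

With y = 0.106:
  t   CF        PV=CF/(1+0.106)^t    t·PV        t(t+1)·PV
  1         8.75         7.9114         7.9114          15.8228
  2         8.75         7.1532        14.3063          42.9189
  3       501.25       370.5007     1,111.5020       4,446.0081
  Σ                    385.5652     1,133.7197       4,504.7498
P = 385.5652.
Convexity = Σ t(t+1)·PV / [P·(1+y)²] = 4,504.7498 / (385.5652 × 1.223236) = 9.55130.

9.551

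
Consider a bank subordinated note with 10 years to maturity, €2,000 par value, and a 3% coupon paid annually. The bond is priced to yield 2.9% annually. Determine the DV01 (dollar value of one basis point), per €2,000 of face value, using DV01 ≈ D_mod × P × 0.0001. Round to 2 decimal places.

Periodic yield y = 0.029.
  t   CF        PV=CF/(1+0.029)^t    t·PV
  1        60.00        58.3090        58.3090
  2        60.00        56.6657       113.3315
  3        60.00        55.0687       165.2062
  4        60.00        53.5168       214.0670
  5        60.00        52.0085       260.0425
  6        60.00        50.5428       303.2566
  7        60.00        49.1183       343.8283
  8        60.00        47.7340       381.8724
  9        60.00        46.3888       417.4989
  10    2,060.00     1,547.7951    15,477.9512
  Σ                  2,017.1478    17,735.3637
P = 2,017.1478; D_Mac = 8.79230 yrs; D_mod = 8.54451 yrs.
DV01 ≈ 8.54451 × 2,017.1478 × 0.0001 = 1.723553.

€1.72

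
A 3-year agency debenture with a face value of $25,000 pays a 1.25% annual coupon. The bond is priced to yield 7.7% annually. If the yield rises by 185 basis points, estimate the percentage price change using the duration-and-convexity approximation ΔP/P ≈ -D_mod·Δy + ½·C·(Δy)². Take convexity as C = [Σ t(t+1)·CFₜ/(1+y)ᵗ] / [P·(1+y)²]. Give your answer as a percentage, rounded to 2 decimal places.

With y = 0.077:
  t   CF        PV=CF/(1+0.077)^t    t·PV        t(t+1)·PV
  1       312.50       290.1578       290.1578         580.3157
  2       312.50       269.4130       538.8261       1,616.4782
  3    25,312.50    20,262.2622    60,786.7866     243,147.1462
  Σ                 20,821.8331    61,615.7705     245,343.9402
P = 20,821.8331; D_Mac = 2.95919 yrs; D_mod = 2.74762 yrs; C = 10.15839.
Duration effect: -2.74762 × (+0.0185) = -0.050831
Convexity effect: 0.5 × 10.15839 × (0.0185)² = +0.0017384
ΔP/P ≈ -0.050831 + 0.0017384 = -0.049093 = -4.9093%.

-4.91%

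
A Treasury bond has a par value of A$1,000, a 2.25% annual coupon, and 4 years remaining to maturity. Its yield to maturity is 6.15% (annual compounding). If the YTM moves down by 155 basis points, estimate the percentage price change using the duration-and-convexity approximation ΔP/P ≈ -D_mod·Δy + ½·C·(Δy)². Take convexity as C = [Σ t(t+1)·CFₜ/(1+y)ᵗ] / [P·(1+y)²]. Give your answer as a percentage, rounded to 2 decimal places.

With y = 0.0615:
  t   CF        PV=CF/(1+0.0615)^t    t·PV        t(t+1)·PV
  1        22.50        21.1964        21.1964          42.3928
  2        22.50        19.9684        39.9367         119.8102
  3        22.50        18.8115        56.4344         225.7375
  4     1,022.50       805.3475     3,221.3901      16,106.9503
  Σ                    865.3238     3,338.9576      16,494.8909
P = 865.3238; D_Mac = 3.85862 yrs; D_mod = 3.63507 yrs; C = 16.91729.
Duration effect: -3.63507 × (-0.0155) = +0.056344
Convexity effect: 0.5 × 16.91729 × (-0.0155)² = +0.0020322
ΔP/P ≈ +0.056344 + 0.0020322 = +0.058376 = +5.8376%.

+5.84%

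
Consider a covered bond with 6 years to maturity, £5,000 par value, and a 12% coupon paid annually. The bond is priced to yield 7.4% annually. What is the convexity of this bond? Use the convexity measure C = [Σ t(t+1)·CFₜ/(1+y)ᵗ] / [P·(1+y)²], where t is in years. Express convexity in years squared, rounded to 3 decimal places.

With y = 0.074:
  t   CF        PV=CF/(1+0.074)^t    t·PV        t(t+1)·PV
  1       600.00       558.6592       558.6592       1,117.3184
  2       600.00       520.1669     1,040.3337       3,121.0012
  3       600.00       484.3267     1,452.9801       5,811.9203
  4       600.00       450.9560     1,803.8238       9,019.1191
  5       600.00       419.8845     2,099.4225      12,596.5350
  6     5,600.00     3,648.9032    21,893.4190     153,253.9332
  Σ                  6,082.8964    28,848.6384     184,919.8272
P = 6,082.8964.
Convexity = Σ t(t+1)·PV / [P·(1+y)²] = 184,919.8272 / (6,082.8964 × 1.153476) = 26.35509.

26.355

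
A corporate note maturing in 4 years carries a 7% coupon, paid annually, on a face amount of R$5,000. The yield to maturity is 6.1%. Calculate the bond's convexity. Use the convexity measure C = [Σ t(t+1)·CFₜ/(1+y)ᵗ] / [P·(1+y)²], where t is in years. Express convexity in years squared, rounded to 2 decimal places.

15.59

With y = 0.061:
  t   CF        PV=CF/(1+0.061)^t    t·PV        t(t+1)·PV
  1       350.00       329.8775       329.8775         659.7549
  2       350.00       310.9119       621.8237       1,865.4711
  3       350.00       293.0366       879.1099       3,516.4394
  4     5,350.00     4,221.7474    16,886.9897      84,434.9484
  Σ                  5,155.5734    18,717.8007      90,476.6138
P = 5,155.5734.
Convexity = Σ t(t+1)·PV / [P·(1+y)²] = 90,476.6138 / (5,155.5734 × 1.125721) = 15.58937.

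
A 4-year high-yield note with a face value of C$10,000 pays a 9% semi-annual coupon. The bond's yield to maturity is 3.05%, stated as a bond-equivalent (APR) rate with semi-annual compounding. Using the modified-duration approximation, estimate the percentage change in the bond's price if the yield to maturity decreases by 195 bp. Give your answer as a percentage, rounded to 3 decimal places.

+6.737%

Periodic yield y = 0.01525. Modified duration first:
  t   CF        PV=CF/(1+0.01525)^t    t·PV
  1       450.00       443.2406       443.2406
  2       450.00       436.5827       873.1654
  3       450.00       430.0248     1,290.0744
  4       450.00       423.5654     1,694.2618
  5       450.00       417.2031     2,086.0155
  6       450.00       410.9363     2,465.6179
  7       450.00       404.7637     2,833.3457
  8    10,450.00     9,258.3225    74,066.5801
  Σ                 12,224.6391    85,752.3014
P = 12,224.6391; D_Mac = 7.01471 half-year periods = 3.50736 yrs; D_mod = 3.50736/(1+0.01525) = 3.45467 yrs.
ΔP/P ≈ -D_mod · Δy = -3.45467 × (-0.0195) = +0.067366 = +6.7366%.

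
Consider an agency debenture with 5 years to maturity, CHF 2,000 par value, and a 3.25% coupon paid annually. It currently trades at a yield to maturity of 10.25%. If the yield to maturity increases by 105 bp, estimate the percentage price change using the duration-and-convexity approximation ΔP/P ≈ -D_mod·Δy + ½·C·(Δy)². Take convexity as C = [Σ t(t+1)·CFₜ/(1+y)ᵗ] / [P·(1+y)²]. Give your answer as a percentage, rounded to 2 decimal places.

-4.29%

With y = 0.1025:
  t   CF        PV=CF/(1+0.1025)^t    t·PV        t(t+1)·PV
  1        65.00        58.9569        58.9569         117.9138
  2        65.00        53.4757       106.9513         320.8540
  3        65.00        48.5040       145.5120         582.0480
  4        65.00        43.9946       175.9782         879.8912
  5     2,065.00     1,267.7309     6,338.6543      38,031.9261
  Σ                  1,472.6620     6,826.0528      39,932.6330
P = 1,472.6620; D_Mac = 4.63518 yrs; D_mod = 4.20424 yrs; C = 22.30836.
Duration effect: -4.20424 × (+0.0105) = -0.044145
Convexity effect: 0.5 × 22.30836 × (0.0105)² = +0.0012297
ΔP/P ≈ -0.044145 + 0.0012297 = -0.042915 = -4.2915%.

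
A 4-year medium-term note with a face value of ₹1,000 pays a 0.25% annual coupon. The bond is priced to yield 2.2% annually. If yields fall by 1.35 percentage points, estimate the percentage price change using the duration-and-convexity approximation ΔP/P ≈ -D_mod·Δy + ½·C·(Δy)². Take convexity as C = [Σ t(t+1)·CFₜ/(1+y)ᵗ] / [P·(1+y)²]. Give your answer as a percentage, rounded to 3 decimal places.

+5.437%

With y = 0.022:
  t   CF        PV=CF/(1+0.022)^t    t·PV        t(t+1)·PV
  1         2.50         2.4462         2.4462           4.8924
  2         2.50         2.3935         4.7871          14.3612
  3         2.50         2.3420         7.0260          28.1040
  4     1,002.50       918.9265     3,675.7062      18,378.5309
  Σ                    926.1083     3,689.9654      18,425.8885
P = 926.1083; D_Mac = 3.98438 yrs; D_mod = 3.89861 yrs; C = 19.04868.
Duration effect: -3.89861 × (-0.0135) = +0.052631
Convexity effect: 0.5 × 19.04868 × (-0.0135)² = +0.0017358
ΔP/P ≈ +0.052631 + 0.0017358 = +0.054367 = +5.4367%.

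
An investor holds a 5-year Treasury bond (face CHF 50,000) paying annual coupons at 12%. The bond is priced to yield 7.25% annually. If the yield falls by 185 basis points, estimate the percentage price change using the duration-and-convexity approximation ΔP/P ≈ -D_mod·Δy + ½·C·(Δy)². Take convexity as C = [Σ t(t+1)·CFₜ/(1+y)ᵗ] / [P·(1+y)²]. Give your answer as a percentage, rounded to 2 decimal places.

+7.46%

With y = 0.0725:
  t   CF        PV=CF/(1+0.0725)^t    t·PV        t(t+1)·PV
  1     6,000.00     5,594.4056     5,594.4056      11,188.8112
  2     6,000.00     5,216.2290    10,432.4580      31,297.3740
  3     6,000.00     4,863.6168    14,590.8503      58,363.4013
  4     6,000.00     4,534.8408    18,139.3633      90,696.8163
  5    56,000.00    39,464.0382   197,320.1909   1,183,921.1457
  Σ                 59,673.1304   246,077.2681   1,375,467.5485
P = 59,673.1304; D_Mac = 4.12375 yrs; D_mod = 3.84499 yrs; C = 20.03904.
Duration effect: -3.84499 × (-0.0185) = +0.071132
Convexity effect: 0.5 × 20.03904 × (-0.0185)² = +0.0034292
ΔP/P ≈ +0.071132 + 0.0034292 = +0.074562 = +7.4562%.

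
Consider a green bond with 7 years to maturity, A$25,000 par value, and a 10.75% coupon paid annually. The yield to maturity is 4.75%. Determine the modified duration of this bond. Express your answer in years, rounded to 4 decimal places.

Periodic yield y = 0.0475. First find Macaulay duration:
  t   CF        PV=CF/(1+0.0475)^t    t·PV
  1     2,687.50     2,565.6325     2,565.6325
  2     2,687.50     2,449.2911     4,898.5823
  3     2,687.50     2,338.2254     7,014.6763
  4     2,687.50     2,232.1961     8,928.7844
  5     2,687.50     2,130.9748    10,654.8740
  6     2,687.50     2,034.3435    12,206.0609
  7    27,687.50    20,008.0849   140,056.5945
  Σ                 33,758.7483   186,325.2048
P = 33,758.7483; Macaulay duration = 186,325.2048 / 33,758.7483 = 5.51932 years.
Modified duration = D_Mac / (1 + y) = 5.51932 / 1.0475 = 5.26904 years.

5.2690 years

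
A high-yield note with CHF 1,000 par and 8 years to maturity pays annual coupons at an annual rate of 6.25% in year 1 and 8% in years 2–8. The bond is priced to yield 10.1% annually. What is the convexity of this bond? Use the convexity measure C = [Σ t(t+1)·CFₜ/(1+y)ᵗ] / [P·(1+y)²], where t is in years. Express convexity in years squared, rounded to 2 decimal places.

With y = 0.101:
  t   CF        PV=CF/(1+0.101)^t    t·PV        t(t+1)·PV
  1        62.50        56.7666        56.7666         113.5332
  2        80.00        65.9957       131.9913         395.9739
  3        80.00        59.9416       179.8247         719.2987
  4        80.00        54.4428       217.7713       1,088.8566
  5        80.00        49.4485       247.2427       1,483.4559
  6        80.00        44.9124       269.4743       1,886.3200
  7        80.00        40.7924       285.5465       2,284.3718
  8     1,080.00       500.1787     4,001.4297      36,012.8673
  Σ                    872.4786     5,390.0470      43,984.6773
P = 872.4786.
Convexity = Σ t(t+1)·PV / [P·(1+y)²] = 43,984.6773 / (872.4786 × 1.212201) = 41.58838.

41.59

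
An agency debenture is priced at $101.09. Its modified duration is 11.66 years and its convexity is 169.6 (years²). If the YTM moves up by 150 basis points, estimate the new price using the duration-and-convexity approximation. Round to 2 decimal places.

Duration effect: -D_mod·Δy = -11.66 × (+0.015) = -0.174900
Convexity effect: ½·C·(Δy)² = 0.5 × 169.6 × (0.015)² = +0.0190800
ΔP/P ≈ -0.174900 + 0.0190800 = -0.155820
New price ≈ 101.09 × (1 - 0.155820) = 85.3381562.

$85.34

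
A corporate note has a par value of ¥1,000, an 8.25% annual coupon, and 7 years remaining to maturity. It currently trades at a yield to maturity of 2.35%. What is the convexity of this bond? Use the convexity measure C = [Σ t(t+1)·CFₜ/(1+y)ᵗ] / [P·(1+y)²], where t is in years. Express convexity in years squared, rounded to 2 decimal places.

41.46

With y = 0.0235:
  t   CF        PV=CF/(1+0.0235)^t    t·PV        t(t+1)·PV
  1        82.50        80.6058        80.6058         161.2115
  2        82.50        78.7550       157.5100         472.5301
  3        82.50        76.9468       230.8403         923.3613
  4        82.50        75.1800       300.7202       1,503.6008
  5        82.50        73.4539       367.2694       2,203.6163
  6        82.50        71.7673       430.6041       3,014.2284
  7     1,082.50       920.0533     6,440.3729      51,522.9835
  Σ                  1,376.7621     8,007.9227      59,801.5319
P = 1,376.7621.
Convexity = Σ t(t+1)·PV / [P·(1+y)²] = 59,801.5319 / (1,376.7621 × 1.047552) = 41.46462.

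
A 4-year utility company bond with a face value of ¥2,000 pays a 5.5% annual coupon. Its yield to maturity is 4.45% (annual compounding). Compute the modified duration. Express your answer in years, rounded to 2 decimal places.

3.55 years

Periodic yield y = 0.0445. First find Macaulay duration:
  t   CF        PV=CF/(1+0.0445)^t    t·PV
  1       110.00       105.3135       105.3135
  2       110.00       100.8268       201.6535
  3       110.00        96.5311       289.5934
  4     2,110.00     1,772.7548     7,091.0193
  Σ                  2,075.4263     7,687.5798
P = 2,075.4263; Macaulay duration = 7,687.5798 / 2,075.4263 = 3.70410 years.
Modified duration = D_Mac / (1 + y) = 3.70410 / 1.0445 = 3.54629 years.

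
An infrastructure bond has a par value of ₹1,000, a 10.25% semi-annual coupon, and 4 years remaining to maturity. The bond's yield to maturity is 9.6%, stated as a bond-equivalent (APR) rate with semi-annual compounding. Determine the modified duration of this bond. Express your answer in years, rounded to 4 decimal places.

Periodic yield y = 0.048. First find Macaulay duration:
  t   CF        PV=CF/(1+0.048)^t    t·PV
  1        51.25        48.9027        48.9027
  2        51.25        46.6629        93.3257
  3        51.25        44.5256       133.5769
  4        51.25        42.4863       169.9451
  5        51.25        40.5403       202.7017
  6        51.25        38.6835       232.1012
  7        51.25        36.9118       258.3824
  8     1,051.25       722.4632     5,779.7058
  Σ                  1,021.1763     6,918.6416
P = 1,021.1763; Macaulay duration = 6,918.6416 / 1,021.1763 = 6.77517 half-year periods = 3.38758 years.
Modified duration = D_Mac / (1 + y) = 3.38758 / 1.048 = 3.23243 years.

3.2324 years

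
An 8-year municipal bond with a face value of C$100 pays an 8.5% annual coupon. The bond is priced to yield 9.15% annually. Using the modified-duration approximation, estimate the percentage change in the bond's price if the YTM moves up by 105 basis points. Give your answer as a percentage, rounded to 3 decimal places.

-5.849%

Periodic yield y = 0.0915. Modified duration first:
  t   CF        PV=CF/(1+0.0915)^t    t·PV
  1         8.50         7.7874         7.7874
  2         8.50         7.1346        14.2693
  3         8.50         6.5365        19.6096
  4         8.50         5.9886        23.9543
  5         8.50         5.4866        27.4328
  6         8.50         5.0266        30.1597
  7         8.50         4.6052        32.2367
  8       108.50        53.8567       430.8537
  Σ                     96.4223       586.3036
P = 96.4223; D_Mac = 6.08058 yrs; D_mod = 6.08058/(1+0.0915) = 5.57085 yrs.
ΔP/P ≈ -D_mod · Δy = -5.57085 × (+0.0105) = -0.058494 = -5.8494%.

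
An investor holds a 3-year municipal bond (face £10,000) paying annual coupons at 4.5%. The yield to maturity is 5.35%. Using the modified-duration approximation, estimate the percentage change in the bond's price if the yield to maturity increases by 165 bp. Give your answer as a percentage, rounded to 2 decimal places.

Periodic yield y = 0.0535. Modified duration first:
  t   CF        PV=CF/(1+0.0535)^t    t·PV
  1       450.00       427.1476       427.1476
  2       450.00       405.4557       810.9114
  3    10,450.00     8,937.4304    26,812.2911
  Σ                  9,770.0337    28,050.3501
P = 9,770.0337; D_Mac = 2.87106 yrs; D_mod = 2.87106/(1+0.0535) = 2.72526 yrs.
ΔP/P ≈ -D_mod · Δy = -2.72526 × (+0.0165) = -0.044967 = -4.4967%.

-4.50%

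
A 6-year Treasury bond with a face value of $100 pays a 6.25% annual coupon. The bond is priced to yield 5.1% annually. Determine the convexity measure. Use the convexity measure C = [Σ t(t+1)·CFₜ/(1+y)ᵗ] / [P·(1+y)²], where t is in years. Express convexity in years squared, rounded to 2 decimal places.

31.40

With y = 0.051:
  t   CF        PV=CF/(1+0.051)^t    t·PV        t(t+1)·PV
  1         6.25         5.9467         5.9467          11.8934
  2         6.25         5.6582        11.3163          33.9489
  3         6.25         5.3836        16.1508          64.6031
  4         6.25         5.1223        20.4894         102.4470
  5         6.25         4.8738        24.3689         146.2136
  6       106.25        78.8338       473.0030       3,311.0210
  Σ                    105.8184       551.2751       3,670.1269
P = 105.8184.
Convexity = Σ t(t+1)·PV / [P·(1+y)²] = 3,670.1269 / (105.8184 × 1.104601) = 31.39889.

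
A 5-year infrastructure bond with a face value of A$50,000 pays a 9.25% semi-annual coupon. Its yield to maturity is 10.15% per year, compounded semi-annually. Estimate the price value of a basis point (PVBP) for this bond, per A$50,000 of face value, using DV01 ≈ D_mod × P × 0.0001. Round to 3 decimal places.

Periodic yield y = 0.05075.
  t   CF        PV=CF/(1+0.05075)^t    t·PV
  1     2,312.50     2,200.8089     2,200.8089
  2     2,312.50     2,094.5124     4,189.0249
  3     2,312.50     1,993.3499     5,980.0498
  4     2,312.50     1,897.0735     7,588.2938
  5     2,312.50     1,805.4470     9,027.2351
  6     2,312.50     1,718.2460    10,309.4762
  7     2,312.50     1,635.2568    11,446.7973
  8     2,312.50     1,556.2758    12,450.2060
  9     2,312.50     1,481.1095    13,329.9851
  10   52,312.50    31,886.8404   318,868.4044
  Σ                 48,268.9202   395,390.2814
P = 48,268.9202; D_Mac = 8.19141 half-year periods = 4.09570 yrs; D_mod = 3.89788 yrs.
DV01 ≈ 3.89788 × 48,268.9202 × 0.0001 = 18.814670.

A$18.815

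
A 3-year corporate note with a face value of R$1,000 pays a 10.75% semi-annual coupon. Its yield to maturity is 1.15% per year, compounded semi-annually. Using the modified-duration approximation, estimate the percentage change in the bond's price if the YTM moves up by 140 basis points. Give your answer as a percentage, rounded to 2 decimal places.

-3.74%

Periodic yield y = 0.00575. Modified duration first:
  t   CF        PV=CF/(1+0.00575)^t    t·PV
  1        53.75        53.4427        53.4427
  2        53.75        53.1372       106.2743
  3        53.75        52.8334       158.5001
  4        53.75        52.5313       210.1253
  5        53.75        52.2310       261.1550
  6     1,053.75     1,018.1162     6,108.6971
  Σ                  1,282.2917     6,898.1945
P = 1,282.2917; D_Mac = 5.37958 half-year periods = 2.68979 yrs; D_mod = 2.68979/(1+0.00575) = 2.67441 yrs.
ΔP/P ≈ -D_mod · Δy = -2.67441 × (+0.014) = -0.037442 = -3.7442%.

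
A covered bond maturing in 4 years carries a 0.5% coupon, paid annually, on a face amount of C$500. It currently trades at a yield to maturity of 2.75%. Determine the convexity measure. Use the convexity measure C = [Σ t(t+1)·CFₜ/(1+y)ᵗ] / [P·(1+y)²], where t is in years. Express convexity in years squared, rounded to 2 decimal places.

18.75

With y = 0.0275:
  t   CF        PV=CF/(1+0.0275)^t    t·PV        t(t+1)·PV
  1         2.50         2.4331         2.4331           4.8662
  2         2.50         2.3680         4.7359          14.2078
  3         2.50         2.3046         6.9138          27.6551
  4       502.50       450.8258     1,803.3031       9,016.5156
  Σ                    457.9314     1,817.3859       9,063.2448
P = 457.9314.
Convexity = Σ t(t+1)·PV / [P·(1+y)²] = 9,063.2448 / (457.9314 × 1.055756) = 18.74647.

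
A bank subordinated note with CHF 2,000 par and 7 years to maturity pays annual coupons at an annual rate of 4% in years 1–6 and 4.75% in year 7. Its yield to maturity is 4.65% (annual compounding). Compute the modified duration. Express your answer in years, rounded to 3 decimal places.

5.952 years

Periodic yield y = 0.0465. First find Macaulay duration:
  t   CF        PV=CF/(1+0.0465)^t    t·PV
  1        80.00        76.4453        76.4453
  2        80.00        73.0485       146.0971
  3        80.00        69.8027       209.4081
  4        80.00        66.7011       266.8044
  5        80.00        63.7373       318.6866
  6        80.00        60.9052       365.4314
  7     2,095.00     1,524.0857    10,668.6002
  Σ                  1,934.7259    12,051.4731
P = 1,934.7259; Macaulay duration = 12,051.4731 / 1,934.7259 = 6.22903 years.
Modified duration = D_Mac / (1 + y) = 6.22903 / 1.0465 = 5.95225 years.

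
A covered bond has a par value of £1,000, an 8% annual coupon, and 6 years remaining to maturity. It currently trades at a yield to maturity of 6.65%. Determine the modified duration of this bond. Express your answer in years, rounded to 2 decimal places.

Periodic yield y = 0.0665. First find Macaulay duration:
  t   CF        PV=CF/(1+0.0665)^t    t·PV
  1        80.00        75.0117        75.0117
  2        80.00        70.3345       140.6690
  3        80.00        65.9489       197.8466
  4        80.00        61.8367       247.3469
  5        80.00        57.9810       289.9050
  6     1,080.00       733.9367     4,403.6201
  Σ                  1,065.0495     5,354.3994
P = 1,065.0495; Macaulay duration = 5,354.3994 / 1,065.0495 = 5.02737 years.
Modified duration = D_Mac / (1 + y) = 5.02737 / 1.0665 = 4.71390 years.

4.71 years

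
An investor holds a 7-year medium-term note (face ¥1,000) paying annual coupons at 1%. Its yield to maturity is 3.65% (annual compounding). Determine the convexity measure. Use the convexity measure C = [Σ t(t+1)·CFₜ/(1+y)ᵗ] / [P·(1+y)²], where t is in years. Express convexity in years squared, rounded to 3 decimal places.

49.880

With y = 0.0365:
  t   CF        PV=CF/(1+0.0365)^t    t·PV        t(t+1)·PV
  1        10.00         9.6479         9.6479          19.2957
  2        10.00         9.3081        18.6162          55.8486
  3        10.00         8.9803        26.9410         107.7639
  4        10.00         8.6641        34.6563         173.2817
  5        10.00         8.3590        41.7949         250.7695
  6        10.00         8.0646        48.3877         338.7142
  7     1,010.00       785.8438     5,500.9066      44,007.2526
  Σ                    838.8678     5,680.9506      44,952.9263
P = 838.8678.
Convexity = Σ t(t+1)·PV / [P·(1+y)²] = 44,952.9263 / (838.8678 × 1.074332) = 49.87993.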